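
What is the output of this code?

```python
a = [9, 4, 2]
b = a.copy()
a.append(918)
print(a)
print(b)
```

Key concept: list.copy() creates independent copy.
Step by step:
`a = [9, 4, 2]` → a = [9, 4, 2]
`b = a.copy()` → b = [9, 4, 2]
`a.append(918)` → a = [9, 4, 2, 918]
`print(a)` → prints [9, 4, 2, 918]
`print(b)` → prints [9, 4, 2]

Answer:
[9, 4, 2, 918]
[9, 4, 2]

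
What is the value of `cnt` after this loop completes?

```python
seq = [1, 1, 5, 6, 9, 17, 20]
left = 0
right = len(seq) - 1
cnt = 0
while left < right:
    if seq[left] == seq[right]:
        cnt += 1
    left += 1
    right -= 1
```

Count matching pairs from ends
`cnt` takes the values: 0

Answer: 0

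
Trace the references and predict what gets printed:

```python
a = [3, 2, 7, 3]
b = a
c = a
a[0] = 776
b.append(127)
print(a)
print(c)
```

Key concept: multiple aliases.
Step by step:
`a = [3, 2, 7, 3]` → a = [3, 2, 7, 3]
`b = a` → b = [3, 2, 7, 3] (same object as a)
`c = a` → c = [3, 2, 7, 3] (same object as a, b)
`a[0] = 776` → a = [776, 2, 7, 3] (same object as b, c); b = [776, 2, 7, 3] (same object as a, c); c = [776, 2, 7, 3] (same object as a, b)
`b.append(127)` → a = [776, 2, 7, 3, 127] (same object as b, c); b = [776, 2, 7, 3, 127] (same object as a, c); c = [776, 2, 7, 3, 127] (same object as a, b)
`print(a)` → prints [776, 2, 7, 3, 127]
`print(c)` → prints [776, 2, 7, 3, 127]

Answer:
[776, 2, 7, 3, 127]
[776, 2, 7, 3, 127]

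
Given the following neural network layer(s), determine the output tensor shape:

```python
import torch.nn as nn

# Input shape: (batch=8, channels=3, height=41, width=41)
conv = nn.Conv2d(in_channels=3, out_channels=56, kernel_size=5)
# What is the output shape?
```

Input: (8, 3, 41, 41) -> Output: (8, 56, 37, 37)

Answer: (8, 56, 37, 37)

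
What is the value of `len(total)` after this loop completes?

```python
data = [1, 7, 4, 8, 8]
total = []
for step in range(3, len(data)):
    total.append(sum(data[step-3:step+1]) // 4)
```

Number of 4-element averages
`total` takes the values: [] → [5] → [5, 6]
So `len(total)` = 2

Answer: 2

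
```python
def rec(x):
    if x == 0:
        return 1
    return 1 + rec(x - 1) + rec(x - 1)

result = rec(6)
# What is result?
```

rec(x) = 1 + 2·rec(x-1), rec(0)=1. Closed form: (1+1)·2^6 - 1 = 127.

Answer: 127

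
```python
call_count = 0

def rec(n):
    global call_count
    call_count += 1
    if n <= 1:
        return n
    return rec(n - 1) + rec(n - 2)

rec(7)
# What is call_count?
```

Calls(n) = 1 + Calls(n-1) + Calls(n-2); Calls(0)=Calls(1)=1. For n=7 this gives 41.

Answer: 41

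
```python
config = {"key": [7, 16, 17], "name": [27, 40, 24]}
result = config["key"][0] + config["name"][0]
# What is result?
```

Trace:
`config = {"key": [7, 16, 17], "name": [27, 40, 24]}` → config = {'key': [7, 16, 17], 'name': [27, 40, 24]}
`result = config["key"][0] + config["name"][0]` → result = 34
So result = 34

Answer: 34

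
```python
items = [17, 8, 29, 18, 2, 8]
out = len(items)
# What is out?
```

Trace:
`items = [17, 8, 29, 18, 2, 8]` → items = [17, 8, 29, 18, 2, 8]
`out = len(items)` → out = 6
So out = 6

Answer: 6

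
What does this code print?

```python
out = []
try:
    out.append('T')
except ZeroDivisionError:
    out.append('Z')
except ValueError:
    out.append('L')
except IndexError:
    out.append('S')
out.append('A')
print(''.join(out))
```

Execution trace: 'T' (try body, no exception) → 'A' (after the try/except). Output: TA

Answer: TA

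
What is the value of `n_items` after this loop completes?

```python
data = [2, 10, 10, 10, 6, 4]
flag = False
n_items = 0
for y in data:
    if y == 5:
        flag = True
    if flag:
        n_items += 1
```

Count elements after first 5 in [2, 10, 10, 10, 6, 4]
`n_items` takes the values: 0

Answer: 0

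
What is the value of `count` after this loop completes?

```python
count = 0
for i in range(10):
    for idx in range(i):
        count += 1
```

Triangle number: 0+1+2+...+9
`count` takes the values: 0 → 1 → 2 → 3 → 4 → 5 → 6 → 7 → 8 → 9 → 10 → 11 → 12 → 13 → 14 → 15 → 16 → 17 → 18 → 19 → 20 → 21 → 22 → 23 → 24 → 25 → 26 → 27 → 28 → 29 → … → 41 → 42 → 43 → 44 → 45

Answer: 45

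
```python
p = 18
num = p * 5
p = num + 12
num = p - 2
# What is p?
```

Trace:
`p = 18` → p = 18
`num = p * 5` → num = 90
`p = num + 12` → p = 102
`num = p - 2` → num = 100
So p = 102

Answer: 102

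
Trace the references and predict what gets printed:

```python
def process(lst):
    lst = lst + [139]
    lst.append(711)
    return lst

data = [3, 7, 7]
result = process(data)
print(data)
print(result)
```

Key concept: rebinding parameter vs mutation.
Step by step:
`data = [3, 7, 7]` → data = [3, 7, 7]
`result = process(data)` → result = [3, 7, 7, 139, 711]
`print(data)` → prints [3, 7, 7]
`print(result)` → prints [3, 7, 7, 139, 711]

Answer:
[3, 7, 7]
[3, 7, 7, 139, 711]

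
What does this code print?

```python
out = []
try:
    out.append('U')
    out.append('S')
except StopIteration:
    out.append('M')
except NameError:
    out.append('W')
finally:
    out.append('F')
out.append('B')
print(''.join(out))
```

Execution trace: 'U' (try body) → 'S' (try body, no exception) → 'F' (finally) → 'B' (after the try/except). Output: USFB

Answer: USFB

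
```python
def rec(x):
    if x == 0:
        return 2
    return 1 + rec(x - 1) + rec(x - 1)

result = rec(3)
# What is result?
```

rec(x) = 1 + 2·rec(x-1), rec(0)=2. Closed form: (2+1)·2^3 - 1 = 23.

Answer: 23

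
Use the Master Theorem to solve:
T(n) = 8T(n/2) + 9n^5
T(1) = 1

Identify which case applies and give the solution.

a=8, b=2, f(n)=9n^5. log_2(8) = 3. Since c=5 > 3 and the regularity condition holds (8(n/2)^5 = (8/2^5)n^5 with 8/2^5 < 1), Case 3 applies: T(n) = Θ(f(n)) = O(n^5).

Answer: O(n^5) - Case 3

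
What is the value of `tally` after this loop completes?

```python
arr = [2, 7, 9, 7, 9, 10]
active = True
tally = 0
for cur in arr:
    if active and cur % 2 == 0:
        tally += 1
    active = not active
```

Count even values at even positions
`tally` takes the values: 0 → 1

Answer: 1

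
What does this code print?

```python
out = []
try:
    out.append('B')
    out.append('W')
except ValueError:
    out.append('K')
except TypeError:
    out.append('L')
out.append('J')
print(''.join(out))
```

Execution trace: 'B' (try body) → 'W' (try body, no exception) → 'J' (after the try/except). Output: BWJ

Answer: BWJ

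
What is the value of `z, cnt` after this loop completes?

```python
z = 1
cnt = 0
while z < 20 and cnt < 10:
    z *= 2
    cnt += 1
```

Double until >= 20 or 10 iterations
`z, cnt` takes the values: (1, 0) → (2, 0) → (2, 1) → (4, 1) → (4, 2) → (8, 2) → (8, 3) → (16, 3) → (16, 4) → (32, 4) → (32, 5)

Answer: 32, 5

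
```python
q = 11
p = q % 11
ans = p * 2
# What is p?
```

Trace:
`q = 11` → q = 11
`p = q % 11` → p = 0
`ans = p * 2` → ans = 0
So p = 0

Answer: 0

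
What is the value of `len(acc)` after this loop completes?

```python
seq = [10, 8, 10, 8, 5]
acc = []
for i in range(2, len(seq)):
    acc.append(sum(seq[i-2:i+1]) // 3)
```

Number of 3-element averages
`acc` takes the values: [] → [9] → [9, 8] → [9, 8, 7]
So `len(acc)` = 3

Answer: 3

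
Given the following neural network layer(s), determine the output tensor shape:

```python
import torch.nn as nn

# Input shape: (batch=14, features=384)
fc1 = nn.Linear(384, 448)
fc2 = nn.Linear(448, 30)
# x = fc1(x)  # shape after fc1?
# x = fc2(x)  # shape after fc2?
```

Input: (14, 384) -> after fc1: (14, 448) -> Output: (14, 30)

Answer: (14, 30)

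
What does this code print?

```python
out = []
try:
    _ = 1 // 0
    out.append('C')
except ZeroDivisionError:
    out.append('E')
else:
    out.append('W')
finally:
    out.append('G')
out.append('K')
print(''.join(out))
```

Execution trace: 'E' (except ZeroDivisionError) → 'G' (finally) → 'K' (after the try/except). Output: EGK

Answer: EGK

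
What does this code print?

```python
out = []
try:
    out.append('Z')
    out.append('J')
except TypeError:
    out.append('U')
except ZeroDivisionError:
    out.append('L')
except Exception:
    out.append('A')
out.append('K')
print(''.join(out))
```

Execution trace: 'Z' (try body) → 'J' (try body, no exception) → 'K' (after the try/except). Output: ZJK

Answer: ZJK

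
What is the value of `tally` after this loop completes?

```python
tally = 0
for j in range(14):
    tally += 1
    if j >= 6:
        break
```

Loop breaks when j reaches 6, tally is 7
`tally` takes the values: 0 → 1 → 2 → 3 → 4 → 5 → 6 → 7

Answer: 7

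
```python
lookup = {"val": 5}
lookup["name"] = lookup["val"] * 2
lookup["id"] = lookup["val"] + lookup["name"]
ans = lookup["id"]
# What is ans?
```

Trace:
`lookup = {"val": 5}` → lookup = {'val': 5}
`lookup["name"] = lookup["val"] * 2` → lookup = {'val': 5, 'name': 10}
`lookup["id"] = lookup["val"] + lookup["name"]` → lookup = {'val': 5, 'name': 10, 'id': 15}
`ans = lookup["id"]` → ans = 15
So ans = 15

Answer: 15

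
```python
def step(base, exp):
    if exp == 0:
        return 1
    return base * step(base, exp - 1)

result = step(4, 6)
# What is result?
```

step(4, 6) = 4 * 4 * 4 * 4 * 4 * 4 = 4096

Answer: 4096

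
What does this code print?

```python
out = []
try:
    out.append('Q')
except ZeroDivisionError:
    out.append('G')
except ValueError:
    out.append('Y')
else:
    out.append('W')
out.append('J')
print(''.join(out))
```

Execution trace: 'Q' (try body, no exception) → 'W' (else) → 'J' (after the try/except). Output: QWJ

Answer: QWJ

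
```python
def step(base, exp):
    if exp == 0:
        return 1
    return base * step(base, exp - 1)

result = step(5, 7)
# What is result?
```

step(5, 7) = 5 * 5 * 5 * 5 * 5 * 5 * 5 = 78125

Answer: 78125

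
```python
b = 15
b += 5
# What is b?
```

Trace:
`b = 15` → b = 15
`b += 5` → b = 20
So b = 20

Answer: 20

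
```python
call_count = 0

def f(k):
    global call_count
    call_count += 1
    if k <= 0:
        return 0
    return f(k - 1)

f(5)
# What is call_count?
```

Linear recursion stepping by 1: 6 calls from k=5 down to ≤0.

Answer: 6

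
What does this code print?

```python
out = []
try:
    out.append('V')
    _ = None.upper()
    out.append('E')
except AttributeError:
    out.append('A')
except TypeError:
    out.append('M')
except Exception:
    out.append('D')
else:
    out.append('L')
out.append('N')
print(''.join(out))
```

Execution trace: 'V' (try body) → 'A' (except AttributeError) → 'N' (after the try/except). Output: VAN

Answer: VAN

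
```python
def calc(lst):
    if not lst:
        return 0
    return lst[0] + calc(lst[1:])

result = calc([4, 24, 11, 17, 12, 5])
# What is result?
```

4 + 24 + 11 + 17 + 12 + 5 + 0 = 73

Answer: 73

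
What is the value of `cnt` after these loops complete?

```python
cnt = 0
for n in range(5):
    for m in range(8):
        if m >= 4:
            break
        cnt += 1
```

Inner breaks at 4, outer runs 5 times
`cnt` takes the values: 0 → 1 → 2 → 3 → 4 → 5 → 6 → 7 → 8 → 9 → 10 → 11 → 12 → 13 → 14 → 15 → 16 → 17 → 18 → 19 → 20

Answer: 20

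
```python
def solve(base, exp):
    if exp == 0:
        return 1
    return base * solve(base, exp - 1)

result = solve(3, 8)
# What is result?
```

solve(3, 8) = 3 * 3 * 3 * 3 * 3 * 3 * 3 * 3 = 6561

Answer: 6561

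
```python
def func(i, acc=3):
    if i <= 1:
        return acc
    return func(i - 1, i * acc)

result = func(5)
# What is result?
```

Accumulator trace (n, acc): (5, 3) -> (4, 15) -> (3, 60) -> (2, 180) -> (1, 360) -> return 360

Answer: 360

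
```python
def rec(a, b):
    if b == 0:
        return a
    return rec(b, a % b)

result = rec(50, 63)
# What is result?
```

rec(50, 63) -> rec(63, 50) -> rec(50, 13) -> rec(13, 11) -> rec(11, 2) -> rec(2, 1) -> rec(1, 0) -> 1

Answer: 1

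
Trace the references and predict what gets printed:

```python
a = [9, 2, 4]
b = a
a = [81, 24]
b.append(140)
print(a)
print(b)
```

Key concept: rebinding vs mutation: a is rebound to a new list, b still points at the original.
Step by step:
`a = [9, 2, 4]` → a = [9, 2, 4]
`b = a` → b = [9, 2, 4] (same object as a)
`a = [81, 24]` → a = [81, 24]
`b.append(140)` → b = [9, 2, 4, 140]
`print(a)` → prints [81, 24]
`print(b)` → prints [9, 2, 4, 140]

Answer:
[81, 24]
[9, 2, 4, 140]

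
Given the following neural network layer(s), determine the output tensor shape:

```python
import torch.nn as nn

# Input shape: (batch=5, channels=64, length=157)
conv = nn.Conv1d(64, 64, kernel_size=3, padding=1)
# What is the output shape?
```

Input: (5, 64, 157) -> Output: (5, 64, 157)

Answer: (5, 64, 157)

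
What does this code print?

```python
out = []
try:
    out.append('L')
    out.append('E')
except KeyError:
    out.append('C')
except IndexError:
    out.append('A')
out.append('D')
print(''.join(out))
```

Execution trace: 'L' (try body) → 'E' (try body, no exception) → 'D' (after the try/except). Output: LED

Answer: LED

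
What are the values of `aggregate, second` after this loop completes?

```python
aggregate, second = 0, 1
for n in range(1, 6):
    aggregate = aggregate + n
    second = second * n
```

Sum and factorial of 1 to 5
`aggregate, second` takes the values: (0, 1) → (1, 1) → (3, 1) → (3, 2) → (6, 2) → (6, 6) → (10, 6) → (10, 24) → (15, 24) → (15, 120)

Answer: 15, 120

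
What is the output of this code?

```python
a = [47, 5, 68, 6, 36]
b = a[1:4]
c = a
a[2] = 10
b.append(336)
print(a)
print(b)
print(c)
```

Key concept: slice vs alias.
Step by step:
`a = [47, 5, 68, 6, 36]` → a = [47, 5, 68, 6, 36]
`b = a[1:4]` → b = [5, 68, 6]
`c = a` → c = [47, 5, 68, 6, 36] (same object as a)
`a[2] = 10` → a = [47, 5, 10, 6, 36] (same object as c); c = [47, 5, 10, 6, 36] (same object as a)
`b.append(336)` → b = [5, 68, 6, 336]
`print(a)` → prints [47, 5, 10, 6, 36]
`print(b)` → prints [5, 68, 6, 336]
`print(c)` → prints [47, 5, 10, 6, 36]

Answer:
[47, 5, 10, 6, 36]
[5, 68, 6, 336]
[47, 5, 10, 6, 36]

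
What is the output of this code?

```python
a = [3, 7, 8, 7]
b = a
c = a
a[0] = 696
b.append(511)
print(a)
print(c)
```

Key concept: multiple aliases.
Step by step:
`a = [3, 7, 8, 7]` → a = [3, 7, 8, 7]
`b = a` → b = [3, 7, 8, 7] (same object as a)
`c = a` → c = [3, 7, 8, 7] (same object as a, b)
`a[0] = 696` → a = [696, 7, 8, 7] (same object as b, c); b = [696, 7, 8, 7] (same object as a, c); c = [696, 7, 8, 7] (same object as a, b)
`b.append(511)` → a = [696, 7, 8, 7, 511] (same object as b, c); b = [696, 7, 8, 7, 511] (same object as a, c); c = [696, 7, 8, 7, 511] (same object as a, b)
`print(a)` → prints [696, 7, 8, 7, 511]
`print(c)` → prints [696, 7, 8, 7, 511]

Answer:
[696, 7, 8, 7, 511]
[696, 7, 8, 7, 511]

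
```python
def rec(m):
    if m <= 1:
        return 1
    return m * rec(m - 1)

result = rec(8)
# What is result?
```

rec(8) = 8 * 7 * 6 * 5 * 4 * 3 * 2 * 1 = 40320

Answer: 40320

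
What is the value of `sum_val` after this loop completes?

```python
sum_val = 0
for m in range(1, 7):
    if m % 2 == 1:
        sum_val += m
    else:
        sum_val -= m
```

Add odd, subtract even
`sum_val` takes the values: 0 → 1 → -1 → 2 → -2 → 3 → -3

Answer: -3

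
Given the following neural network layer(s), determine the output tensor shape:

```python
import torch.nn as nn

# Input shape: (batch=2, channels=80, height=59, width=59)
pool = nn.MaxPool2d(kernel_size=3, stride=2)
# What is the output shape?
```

Input: (2, 80, 59, 59) -> Output: (2, 80, 29, 29)

Answer: (2, 80, 29, 29)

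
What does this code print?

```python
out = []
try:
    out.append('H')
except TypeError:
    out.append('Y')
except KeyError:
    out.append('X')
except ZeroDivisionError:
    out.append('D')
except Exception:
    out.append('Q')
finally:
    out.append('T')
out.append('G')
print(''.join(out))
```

Execution trace: 'H' (try body, no exception) → 'T' (finally) → 'G' (after the try/except). Output: HTG

Answer: HTG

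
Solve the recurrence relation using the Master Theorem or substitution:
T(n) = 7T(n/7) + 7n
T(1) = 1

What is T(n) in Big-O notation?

By Master Theorem: a=7, b=7, f(n)=7n. Since log_7(7) = 1 and f(n) = Θ(n^1), Case 2 applies. T(n) = O(n log n).

Answer: O(n log n)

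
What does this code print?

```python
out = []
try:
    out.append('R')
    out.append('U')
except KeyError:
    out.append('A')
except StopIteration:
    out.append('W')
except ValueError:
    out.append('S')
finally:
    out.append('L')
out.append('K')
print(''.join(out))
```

Execution trace: 'R' (try body) → 'U' (try body, no exception) → 'L' (finally) → 'K' (after the try/except). Output: RULK

Answer: RULK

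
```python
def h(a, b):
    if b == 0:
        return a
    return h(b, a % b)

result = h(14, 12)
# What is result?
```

h(14, 12) -> h(12, 2) -> h(2, 0) -> 2

Answer: 2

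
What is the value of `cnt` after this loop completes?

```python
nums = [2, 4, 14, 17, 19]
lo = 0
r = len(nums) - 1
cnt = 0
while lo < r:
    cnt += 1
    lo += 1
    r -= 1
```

Iterations until pointers meet (list length 5)
`cnt` takes the values: 0 → 1 → 2

Answer: 2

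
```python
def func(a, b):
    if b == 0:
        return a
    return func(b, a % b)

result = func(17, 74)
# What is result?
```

func(17, 74) -> func(74, 17) -> func(17, 6) -> func(6, 5) -> func(5, 1) -> func(1, 0) -> 1

Answer: 1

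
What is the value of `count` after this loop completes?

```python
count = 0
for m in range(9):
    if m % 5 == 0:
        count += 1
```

Count numbers divisible by 5 in range(9)
`count` takes the values: 0 → 1 → 2

Answer: 2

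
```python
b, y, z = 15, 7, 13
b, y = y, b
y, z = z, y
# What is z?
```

Trace:
`b, y, z = 15, 7, 13` → b = 15; y = 7; z = 13
`b, y = y, b` → b = 7; y = 15
`y, z = z, y` → y = 13; z = 15
So z = 15

Answer: 15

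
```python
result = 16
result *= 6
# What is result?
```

Trace:
`result = 16` → result = 16
`result *= 6` → result = 96
So result = 96

Answer: 96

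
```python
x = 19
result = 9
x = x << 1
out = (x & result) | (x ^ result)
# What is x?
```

Trace:
`x = 19` → x = 19
`result = 9` → result = 9
`x = x << 1` → x = 38
`out = (x & result) | (x ^ result)` → out = 47
So x = 38

Answer: 38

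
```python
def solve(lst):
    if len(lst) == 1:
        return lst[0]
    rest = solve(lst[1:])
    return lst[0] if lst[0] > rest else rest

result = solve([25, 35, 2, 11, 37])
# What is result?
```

Recursive max over [25, 35, 2, 11, 37] = 37

Answer: 37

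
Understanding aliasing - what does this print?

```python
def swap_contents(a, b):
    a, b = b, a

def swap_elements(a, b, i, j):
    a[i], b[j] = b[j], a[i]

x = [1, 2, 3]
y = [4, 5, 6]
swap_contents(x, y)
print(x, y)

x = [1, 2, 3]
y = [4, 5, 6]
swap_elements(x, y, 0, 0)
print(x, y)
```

Key concept: parameter rebinding vs mutation.
Step by step:
`x = [1, 2, 3]` → x = [1, 2, 3]
`y = [4, 5, 6]` → y = [4, 5, 6]
`swap_contents(x, y)` → no visible change to tracked variables
`print(x, y)` → prints [1, 2, 3] [4, 5, 6]
`x = [1, 2, 3]` → x = [1, 2, 3]
`y = [4, 5, 6]` → y = [4, 5, 6]
`swap_elements(x, y, 0, 0)` → x = [4, 2, 3]; y = [1, 5, 6]
`print(x, y)` → prints [4, 2, 3] [1, 5, 6]

Answer:
[1, 2, 3] [4, 5, 6]
[4, 2, 3] [1, 5, 6]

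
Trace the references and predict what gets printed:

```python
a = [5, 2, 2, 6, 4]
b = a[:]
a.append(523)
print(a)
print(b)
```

Key concept: slice [:] creates copy.
Step by step:
`a = [5, 2, 2, 6, 4]` → a = [5, 2, 2, 6, 4]
`b = a[:]` → b = [5, 2, 2, 6, 4]
`a.append(523)` → a = [5, 2, 2, 6, 4, 523]
`print(a)` → prints [5, 2, 2, 6, 4, 523]
`print(b)` → prints [5, 2, 2, 6, 4]

Answer:
[5, 2, 2, 6, 4, 523]
[5, 2, 2, 6, 4]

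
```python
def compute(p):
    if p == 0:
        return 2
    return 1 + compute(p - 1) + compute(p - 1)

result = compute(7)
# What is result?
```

compute(p) = 1 + 2·compute(p-1), compute(0)=2. Closed form: (2+1)·2^7 - 1 = 383.

Answer: 383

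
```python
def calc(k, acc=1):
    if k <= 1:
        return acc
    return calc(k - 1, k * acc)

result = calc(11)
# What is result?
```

Accumulator trace (n, acc): (11, 1) -> (10, 11) -> (9, 110) -> (8, 990) -> (7, 7920) -> (6, 55440) -> (5, 332640) -> (4, 1663200) -> (3, 6652800) -> (2, 19958400) -> (1, 39916800) -> return 39916800

Answer: 39916800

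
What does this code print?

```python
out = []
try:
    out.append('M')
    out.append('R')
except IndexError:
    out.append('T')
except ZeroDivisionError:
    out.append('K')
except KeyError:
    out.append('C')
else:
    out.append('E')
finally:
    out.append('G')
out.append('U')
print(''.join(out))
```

Execution trace: 'M' (try body) → 'R' (try body, no exception) → 'E' (else) → 'G' (finally) → 'U' (after the try/except). Output: MREGU

Answer: MREGU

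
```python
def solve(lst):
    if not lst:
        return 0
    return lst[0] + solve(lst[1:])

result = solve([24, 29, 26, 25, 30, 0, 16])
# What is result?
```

24 + 29 + 26 + 25 + 30 + 0 + 16 + 0 = 150

Answer: 150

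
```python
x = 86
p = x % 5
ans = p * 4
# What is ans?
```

Trace:
`x = 86` → x = 86
`p = x % 5` → p = 1
`ans = p * 4` → ans = 4
So ans = 4

Answer: 4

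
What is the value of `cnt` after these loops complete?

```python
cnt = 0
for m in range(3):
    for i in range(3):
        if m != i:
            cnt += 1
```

3² - 3 (exclude diagonal)
`cnt` takes the values: 0 → 1 → 2 → 3 → 4 → 5 → 6

Answer: 6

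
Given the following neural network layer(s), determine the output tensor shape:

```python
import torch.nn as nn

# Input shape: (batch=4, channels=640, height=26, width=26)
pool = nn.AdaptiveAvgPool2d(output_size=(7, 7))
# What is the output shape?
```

Input: (4, 640, 26, 26) -> Output: (4, 640, 7, 7)

Answer: (4, 640, 7, 7)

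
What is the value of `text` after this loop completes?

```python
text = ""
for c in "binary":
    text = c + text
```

Reverse 'binary'
`text` takes the values: "" → "b" → "ib" → "nib" → "anib" → "ranib" → "yranib"

Answer: "yranib"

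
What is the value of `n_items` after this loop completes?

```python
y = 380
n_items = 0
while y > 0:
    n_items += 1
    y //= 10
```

Count digits by repeated division by 10
`n_items` takes the values: 0 → 1 → 2 → 3

Answer: 3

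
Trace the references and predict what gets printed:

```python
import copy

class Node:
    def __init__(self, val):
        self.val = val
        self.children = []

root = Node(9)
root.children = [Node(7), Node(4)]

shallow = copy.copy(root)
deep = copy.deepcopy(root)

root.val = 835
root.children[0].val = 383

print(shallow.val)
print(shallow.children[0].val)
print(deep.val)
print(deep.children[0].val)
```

Key concept: deep copy with custom objects.
Step by step:
`root = Node(9)` → root = Node(val=9, children=[])
`root.children = [Node(7), Node(4)]` → root = Node(val=9, children=[Node(val=7, children=[]), Node(val=4, children=[])])
`shallow = copy.copy(root)` → shallow = Node(val=9, children=[Node(val=7, children=[]), Node(val=4, children=[])])
`deep = copy.deepcopy(root)` → deep = Node(val=9, children=[Node(val=7, children=[]), Node(val=4, children=[])])
`root.val = 835` → root = Node(val=835, children=[Node(val=7, children=[]), Node(val=4, children=[])])
`root.children[0].val = 383` → root = Node(val=835, children=[Node(val=383, children=[]), Node(val=4, children=[])]); shallow = Node(val=9, children=[Node(val=383, children=[]), Node(val=4, children=[])])
`print(shallow.val)` → prints 9
`print(shallow.children[0].val)` → prints 383
`print(deep.val)` → prints 9
`print(deep.children[0].val)` → prints 7

Answer:
9
383
9
7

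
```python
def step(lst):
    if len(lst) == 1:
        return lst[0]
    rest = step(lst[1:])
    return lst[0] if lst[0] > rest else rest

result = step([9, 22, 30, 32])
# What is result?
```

Recursive max over [9, 22, 30, 32] = 32

Answer: 32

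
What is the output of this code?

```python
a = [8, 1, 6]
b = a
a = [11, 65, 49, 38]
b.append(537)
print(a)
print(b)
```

Key concept: rebinding vs mutation: a is rebound to a new list, b still points at the original.
Step by step:
`a = [8, 1, 6]` → a = [8, 1, 6]
`b = a` → b = [8, 1, 6] (same object as a)
`a = [11, 65, 49, 38]` → a = [11, 65, 49, 38]
`b.append(537)` → b = [8, 1, 6, 537]
`print(a)` → prints [11, 65, 49, 38]
`print(b)` → prints [8, 1, 6, 537]

Answer:
[11, 65, 49, 38]
[8, 1, 6, 537]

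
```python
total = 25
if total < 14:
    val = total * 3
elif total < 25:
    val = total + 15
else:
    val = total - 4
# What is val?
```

Trace:
`total = 25` → total = 25
`if total < 14: ...` → total < 14 is False, total < 25 is False, take else branch → val = 21
So val = 21

Answer: 21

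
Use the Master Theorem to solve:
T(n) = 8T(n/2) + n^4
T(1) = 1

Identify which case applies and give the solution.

a=8, b=2, f(n)=n^4. log_2(8) = 3. Since c=4 > 3 and the regularity condition holds (8(n/2)^4 = (8/2^4)n^4 with 8/2^4 < 1), Case 3 applies: T(n) = Θ(f(n)) = O(n^4).

Answer: O(n^4) - Case 3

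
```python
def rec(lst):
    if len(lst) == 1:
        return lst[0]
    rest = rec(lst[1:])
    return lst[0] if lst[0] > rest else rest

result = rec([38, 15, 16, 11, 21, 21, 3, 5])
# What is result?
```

Recursive max over [38, 15, 16, 11, 21, 21, 3, 5] = 38

Answer: 38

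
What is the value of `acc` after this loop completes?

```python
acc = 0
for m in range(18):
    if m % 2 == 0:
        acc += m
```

Sum of even numbers 0 to 17
`acc` takes the values: 0 → 2 → 6 → 12 → 20 → 30 → 42 → 56 → 72

Answer: 72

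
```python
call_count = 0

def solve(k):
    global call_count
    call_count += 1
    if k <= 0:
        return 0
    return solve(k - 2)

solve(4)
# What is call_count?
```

Linear recursion stepping by 2: 3 calls from k=4 down to ≤0.

Answer: 3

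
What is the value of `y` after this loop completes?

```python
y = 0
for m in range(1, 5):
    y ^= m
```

XOR of 1 to 4
`y` takes the values: 0 → 1 → 3 → 0 → 4

Answer: 4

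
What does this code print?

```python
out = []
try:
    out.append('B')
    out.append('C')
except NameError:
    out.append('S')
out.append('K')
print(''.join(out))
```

Execution trace: 'B' (try body) → 'C' (try body, no exception) → 'K' (after the try/except). Output: BCK

Answer: BCK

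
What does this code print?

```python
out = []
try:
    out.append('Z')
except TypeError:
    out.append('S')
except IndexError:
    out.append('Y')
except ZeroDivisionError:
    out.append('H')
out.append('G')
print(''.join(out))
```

Execution trace: 'Z' (try body, no exception) → 'G' (after the try/except). Output: ZG

Answer: ZG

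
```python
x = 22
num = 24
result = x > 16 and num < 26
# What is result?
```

Trace:
`x = 22` → x = 22
`num = 24` → num = 24
`result = x > 16 and num < 26` → result = True
So result = True

Answer: True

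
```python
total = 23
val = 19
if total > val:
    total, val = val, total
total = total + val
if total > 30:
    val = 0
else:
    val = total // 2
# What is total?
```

Trace:
`total = 23` → total = 23
`val = 19` → val = 19
`if total > val: ...` → total > val is True → total = 19; val = 23
`total = total + val` → total = 42
`if total > 30: ...` → total > 30 is True → val = 0
So total = 42

Answer: 42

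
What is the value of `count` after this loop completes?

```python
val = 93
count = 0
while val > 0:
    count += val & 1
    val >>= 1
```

Count set bits in 93 (binary: 0b1011101)
`count` takes the values: 0 → 1 → 2 → 3 → 4 → 5

Answer: 5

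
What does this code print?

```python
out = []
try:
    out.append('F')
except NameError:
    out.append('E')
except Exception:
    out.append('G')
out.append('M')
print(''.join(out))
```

Execution trace: 'F' (try body, no exception) → 'M' (after the try/except). Output: FM

Answer: FM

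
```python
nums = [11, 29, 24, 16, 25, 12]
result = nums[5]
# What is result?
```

Trace:
`nums = [11, 29, 24, 16, 25, 12]` → nums = [11, 29, 24, 16, 25, 12]
`result = nums[5]` → result = 12
So result = 12

Answer: 12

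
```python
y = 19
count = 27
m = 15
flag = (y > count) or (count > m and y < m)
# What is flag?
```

Trace:
`y = 19` → y = 19
`count = 27` → count = 27
`m = 15` → m = 15
`flag = (y > count) or (count > m and y < m)` → flag = False
So flag = False

Answer: False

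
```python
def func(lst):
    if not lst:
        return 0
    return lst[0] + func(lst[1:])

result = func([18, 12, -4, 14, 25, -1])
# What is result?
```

18 + 12 + (-4) + 14 + 25 + (-1) + 0 = 64

Answer: 64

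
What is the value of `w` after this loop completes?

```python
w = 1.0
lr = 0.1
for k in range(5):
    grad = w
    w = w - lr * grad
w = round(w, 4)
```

Gradient descent: w = 1.0 * (1 - 0.1)^5
`w` takes the values: 1.0 → 0.9 → 0.81 → 0.729 → 0.6561 → 0.59049 → 0.5905

Answer: 0.5905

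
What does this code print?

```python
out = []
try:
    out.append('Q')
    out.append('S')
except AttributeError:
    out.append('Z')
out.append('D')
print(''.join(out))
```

Execution trace: 'Q' (try body) → 'S' (try body, no exception) → 'D' (after the try/except). Output: QSD

Answer: QSD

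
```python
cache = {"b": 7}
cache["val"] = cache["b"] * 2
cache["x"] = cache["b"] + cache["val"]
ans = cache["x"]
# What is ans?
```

Trace:
`cache = {"b": 7}` → cache = {'b': 7}
`cache["val"] = cache["b"] * 2` → cache = {'b': 7, 'val': 14}
`cache["x"] = cache["b"] + cache["val"]` → cache = {'b': 7, 'val': 14, 'x': 21}
`ans = cache["x"]` → ans = 21
So ans = 21

Answer: 21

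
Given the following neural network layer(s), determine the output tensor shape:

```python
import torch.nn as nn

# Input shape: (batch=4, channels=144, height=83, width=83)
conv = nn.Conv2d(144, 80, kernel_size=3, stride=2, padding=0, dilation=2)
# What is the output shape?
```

Input: (4, 144, 83, 83) -> Output: (4, 80, 40, 40)

Answer: (4, 80, 40, 40)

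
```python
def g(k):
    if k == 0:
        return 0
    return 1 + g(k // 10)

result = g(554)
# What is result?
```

Count of digits of 554: 3

Answer: 3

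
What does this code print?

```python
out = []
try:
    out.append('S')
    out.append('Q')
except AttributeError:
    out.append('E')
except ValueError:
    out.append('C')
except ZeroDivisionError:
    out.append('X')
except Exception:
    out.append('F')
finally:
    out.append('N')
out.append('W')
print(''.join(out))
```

Execution trace: 'S' (try body) → 'Q' (try body, no exception) → 'N' (finally) → 'W' (after the try/except). Output: SQNW

Answer: SQNW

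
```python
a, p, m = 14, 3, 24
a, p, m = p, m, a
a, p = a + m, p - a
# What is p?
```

Trace:
`a, p, m = 14, 3, 24` → a = 14; p = 3; m = 24
`a, p, m = p, m, a` → a = 3; p = 24; m = 14
`a, p = a + m, p - a` → a = 17; p = 21
So p = 21

Answer: 21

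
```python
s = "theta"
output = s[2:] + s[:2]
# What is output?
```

Trace:
`s = "theta"` → s = 'theta'
`output = s[2:] + s[:2]` → output = 'etath'
So output = 'etath'

Answer: 'etath'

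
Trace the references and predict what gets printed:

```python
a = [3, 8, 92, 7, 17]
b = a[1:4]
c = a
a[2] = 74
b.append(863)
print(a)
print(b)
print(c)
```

Key concept: slice vs alias.
Step by step:
`a = [3, 8, 92, 7, 17]` → a = [3, 8, 92, 7, 17]
`b = a[1:4]` → b = [8, 92, 7]
`c = a` → c = [3, 8, 92, 7, 17] (same object as a)
`a[2] = 74` → a = [3, 8, 74, 7, 17] (same object as c); c = [3, 8, 74, 7, 17] (same object as a)
`b.append(863)` → b = [8, 92, 7, 863]
`print(a)` → prints [3, 8, 74, 7, 17]
`print(b)` → prints [8, 92, 7, 863]
`print(c)` → prints [3, 8, 74, 7, 17]

Answer:
[3, 8, 74, 7, 17]
[8, 92, 7, 863]
[3, 8, 74, 7, 17]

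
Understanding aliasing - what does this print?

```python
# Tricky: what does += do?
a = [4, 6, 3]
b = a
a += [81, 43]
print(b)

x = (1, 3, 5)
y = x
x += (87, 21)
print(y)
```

Key concept: += behavior differs for mutable vs immutable.
Step by step:
`a = [4, 6, 3]` → a = [4, 6, 3]
`b = a` → b = [4, 6, 3] (same object as a)
`a += [81, 43]` → a = [4, 6, 3, 81, 43] (same object as b); b = [4, 6, 3, 81, 43] (same object as a)
`print(b)` → prints [4, 6, 3, 81, 43]
`x = (1, 3, 5)` → x = (1, 3, 5)
`y = x` → y = (1, 3, 5)
`x += (87, 21)` → x = (1, 3, 5, 87, 21)
`print(y)` → prints (1, 3, 5)

Answer:
[4, 6, 3, 81, 43]
(1, 3, 5)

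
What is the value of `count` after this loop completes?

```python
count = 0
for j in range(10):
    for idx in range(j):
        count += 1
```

Triangle number: 0+1+2+...+9
`count` takes the values: 0 → 1 → 2 → 3 → 4 → 5 → 6 → 7 → 8 → 9 → 10 → 11 → 12 → 13 → 14 → 15 → 16 → 17 → 18 → 19 → 20 → 21 → 22 → 23 → 24 → 25 → 26 → 27 → 28 → 29 → … → 41 → 42 → 43 → 44 → 45

Answer: 45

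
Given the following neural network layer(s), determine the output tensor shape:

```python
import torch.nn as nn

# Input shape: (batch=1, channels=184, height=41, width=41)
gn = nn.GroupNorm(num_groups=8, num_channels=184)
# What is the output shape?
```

Input: (1, 184, 41, 41) -> Output: (1, 184, 41, 41)

Answer: (1, 184, 41, 41)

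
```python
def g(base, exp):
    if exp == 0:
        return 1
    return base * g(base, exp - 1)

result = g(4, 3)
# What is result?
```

g(4, 3) = 4 * 4 * 4 = 64

Answer: 64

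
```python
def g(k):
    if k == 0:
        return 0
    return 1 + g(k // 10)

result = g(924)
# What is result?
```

Count of digits of 924: 3

Answer: 3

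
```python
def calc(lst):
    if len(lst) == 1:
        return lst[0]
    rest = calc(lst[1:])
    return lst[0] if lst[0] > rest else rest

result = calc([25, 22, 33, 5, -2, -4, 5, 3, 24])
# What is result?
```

Recursive max over [25, 22, 33, 5, -2, -4, 5, 3, 24] = 33

Answer: 33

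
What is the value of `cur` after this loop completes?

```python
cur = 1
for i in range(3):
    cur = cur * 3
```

Multiply by 3, 3 times: 1 * 3^3 = 27
`cur` takes the values: 1 → 3 → 9 → 27

Answer: 27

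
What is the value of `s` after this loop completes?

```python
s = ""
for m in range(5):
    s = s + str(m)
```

Concatenate digits 0 to 4
`s` takes the values: "" → "0" → "01" → "012" → "0123" → "01234"

Answer: "01234"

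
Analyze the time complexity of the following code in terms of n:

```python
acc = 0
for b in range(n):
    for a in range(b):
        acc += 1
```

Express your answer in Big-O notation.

Each loop level contributes: n × n. Multiplying the contributions gives O(n^2).

Answer: O(n^2)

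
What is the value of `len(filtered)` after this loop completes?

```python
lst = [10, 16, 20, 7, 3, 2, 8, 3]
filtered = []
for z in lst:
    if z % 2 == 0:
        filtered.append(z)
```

Count even numbers in [10, 16, 20, 7, 3, 2, 8, 3]
`filtered` takes the values: [] → [10] → [10, 16] → [10, 16, 20] → [10, 16, 20, 2] → [10, 16, 20, 2, 8]
So `len(filtered)` = 5

Answer: 5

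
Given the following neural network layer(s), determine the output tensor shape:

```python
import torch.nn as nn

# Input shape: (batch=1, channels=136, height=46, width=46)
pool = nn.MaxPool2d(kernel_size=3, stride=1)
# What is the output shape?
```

Input: (1, 136, 46, 46) -> Output: (1, 136, 44, 44)

Answer: (1, 136, 44, 44)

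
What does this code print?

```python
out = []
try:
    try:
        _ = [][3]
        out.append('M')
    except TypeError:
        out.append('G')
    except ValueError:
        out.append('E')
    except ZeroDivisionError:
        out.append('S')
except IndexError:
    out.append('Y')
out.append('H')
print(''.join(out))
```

Execution trace: 'Y' (outer except IndexError) → 'H' (after the try/except). Output: YH

Answer: YH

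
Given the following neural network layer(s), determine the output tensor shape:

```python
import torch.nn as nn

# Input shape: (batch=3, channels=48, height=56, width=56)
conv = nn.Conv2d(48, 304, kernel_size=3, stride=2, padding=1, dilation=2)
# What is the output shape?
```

Input: (3, 48, 56, 56) -> Output: (3, 304, 27, 27)

Answer: (3, 304, 27, 27)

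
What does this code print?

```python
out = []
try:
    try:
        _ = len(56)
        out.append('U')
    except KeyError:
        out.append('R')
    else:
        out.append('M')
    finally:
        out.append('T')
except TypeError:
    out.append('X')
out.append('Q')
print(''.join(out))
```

Execution trace: 'T' (finally) → 'X' (outer except TypeError) → 'Q' (after the try/except). Output: TXQ

Answer: TXQ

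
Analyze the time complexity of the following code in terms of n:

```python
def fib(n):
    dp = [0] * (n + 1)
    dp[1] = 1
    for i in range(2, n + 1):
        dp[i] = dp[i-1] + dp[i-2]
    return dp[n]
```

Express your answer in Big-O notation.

This is Dynamic programming Fibonacci. Time complexity: O(n).

Answer: O(n)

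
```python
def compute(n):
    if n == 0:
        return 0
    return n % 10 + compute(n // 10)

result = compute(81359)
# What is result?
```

Sum of digits of 81359: 9 + 5 + 3 + 1 + 8 = 26

Answer: 26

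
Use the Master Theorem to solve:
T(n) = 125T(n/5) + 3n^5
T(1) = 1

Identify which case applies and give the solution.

a=125, b=5, f(n)=3n^5. log_5(125) = 3. Since c=5 > 3 and the regularity condition holds (125(n/5)^5 = (125/5^5)n^5 with 125/5^5 < 1), Case 3 applies: T(n) = Θ(f(n)) = O(n^5).

Answer: O(n^5) - Case 3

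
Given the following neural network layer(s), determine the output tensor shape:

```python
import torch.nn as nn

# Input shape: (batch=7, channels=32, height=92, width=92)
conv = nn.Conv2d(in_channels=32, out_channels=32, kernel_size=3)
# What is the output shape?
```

Input: (7, 32, 92, 92) -> Output: (7, 32, 90, 90)

Answer: (7, 32, 90, 90)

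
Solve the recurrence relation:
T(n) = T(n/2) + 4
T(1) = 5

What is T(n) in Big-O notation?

Each step divides n by 2 and adds 4. After log_2(n) steps we reach T(1)=5. So T(n) = 4·log_2(n) + 5 = O(log n).

Answer: O(log n)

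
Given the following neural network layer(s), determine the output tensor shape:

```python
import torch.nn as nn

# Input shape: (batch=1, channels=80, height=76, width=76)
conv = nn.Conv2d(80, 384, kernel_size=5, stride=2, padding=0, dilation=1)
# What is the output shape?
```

Input: (1, 80, 76, 76) -> Output: (1, 384, 36, 36)

Answer: (1, 384, 36, 36)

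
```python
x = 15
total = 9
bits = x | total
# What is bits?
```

Trace:
`x = 15` → x = 15
`total = 9` → total = 9
`bits = x | total` → bits = 15
So bits = 15

Answer: 15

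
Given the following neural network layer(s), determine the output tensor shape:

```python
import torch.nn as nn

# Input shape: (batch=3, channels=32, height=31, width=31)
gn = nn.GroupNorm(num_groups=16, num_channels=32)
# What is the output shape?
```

Input: (3, 32, 31, 31) -> Output: (3, 32, 31, 31)

Answer: (3, 32, 31, 31)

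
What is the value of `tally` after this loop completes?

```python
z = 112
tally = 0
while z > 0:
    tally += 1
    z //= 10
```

Count digits by repeated division by 10
`tally` takes the values: 0 → 1 → 2 → 3

Answer: 3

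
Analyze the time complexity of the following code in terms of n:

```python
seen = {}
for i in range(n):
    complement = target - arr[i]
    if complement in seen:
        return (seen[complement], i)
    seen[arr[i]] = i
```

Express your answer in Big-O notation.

This is Two sum with hash map. Time complexity: O(n).

Answer: O(n)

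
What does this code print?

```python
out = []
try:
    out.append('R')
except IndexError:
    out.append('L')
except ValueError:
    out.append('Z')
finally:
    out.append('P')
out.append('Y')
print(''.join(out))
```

Execution trace: 'R' (try body, no exception) → 'P' (finally) → 'Y' (after the try/except). Output: RPY

Answer: RPY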